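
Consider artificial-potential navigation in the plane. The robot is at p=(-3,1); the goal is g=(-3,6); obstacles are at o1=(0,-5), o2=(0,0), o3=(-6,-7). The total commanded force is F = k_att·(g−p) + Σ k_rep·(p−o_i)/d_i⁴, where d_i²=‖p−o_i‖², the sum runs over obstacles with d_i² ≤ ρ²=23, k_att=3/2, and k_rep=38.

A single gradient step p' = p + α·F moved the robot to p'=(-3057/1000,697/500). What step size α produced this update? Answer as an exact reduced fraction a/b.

F_att = 3/2·(g−p) = 3/2·(0,5) = (0.0000,7.5000)
o1: d²=45 > ρ²=23 → inactive
o2: d²=10 ≤ ρ²=23; F_rep = 38·(-3,1)/10² = (-1.1400,0.3800)
o3: d²=73 > ρ²=23 → inactive
F = F_att + ΣF_rep = (-1.1400,7.8800)
Δp = p'−p = (-0.0570,0.3940); α = Δx/Fx = (-57/1000) / (-57/50) = 1/20
check: Δy/Fy = (197/500) / (197/25) = 1/20 ✓

α = 1/20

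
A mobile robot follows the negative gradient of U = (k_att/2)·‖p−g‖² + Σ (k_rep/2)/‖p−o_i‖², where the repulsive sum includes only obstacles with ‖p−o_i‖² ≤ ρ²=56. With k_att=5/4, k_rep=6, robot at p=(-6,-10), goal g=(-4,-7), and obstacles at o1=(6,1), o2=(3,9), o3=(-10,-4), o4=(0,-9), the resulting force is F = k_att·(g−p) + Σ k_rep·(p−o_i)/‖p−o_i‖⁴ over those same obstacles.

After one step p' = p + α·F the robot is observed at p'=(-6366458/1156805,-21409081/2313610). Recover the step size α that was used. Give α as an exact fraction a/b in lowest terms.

α = 1/5

F_att = 5/4·(g−p) = 5/4·(2,3) = (2.5000,3.7500)
o1: d²=265 > ρ²=56 → inactive
o2: d²=442 > ρ²=56 → inactive
o3: d²=52 ≤ ρ²=56; F_rep = 6·(4,-6)/52² = (0.0089,-0.0133)
o4: d²=37 ≤ ρ²=56; F_rep = 6·(-6,-1)/37² = (-0.0263,-0.0044)
F = F_att + ΣF_rep = (2.4826,3.7323)
Δp = p'−p = (0.4965,0.7465); α = Δx/Fx = (574372/1156805) / (574372/231361) = 1/5
check: Δy/Fy = (1727019/2313610) / (1727019/462722) = 1/5 ✓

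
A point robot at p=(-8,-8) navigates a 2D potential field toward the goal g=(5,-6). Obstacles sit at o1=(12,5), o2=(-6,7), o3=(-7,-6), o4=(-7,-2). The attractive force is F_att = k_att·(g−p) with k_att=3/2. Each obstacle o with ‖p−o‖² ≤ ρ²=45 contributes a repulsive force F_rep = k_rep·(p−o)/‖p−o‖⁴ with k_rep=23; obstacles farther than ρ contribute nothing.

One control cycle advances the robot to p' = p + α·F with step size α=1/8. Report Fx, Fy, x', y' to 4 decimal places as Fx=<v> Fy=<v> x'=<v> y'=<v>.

Fx=18.5632 Fy=1.0592 x'=-5.6796 y'=-7.8676

F_att = 3/2·(g−p) = 3/2·(13,2) = (19.5000,3.0000)
o1: d²=569 > ρ²=45 → inactive
o2: d²=229 > ρ²=45 → inactive
o3: d²=5 ≤ ρ²=45; F_rep = 23·(-1,-2)/5² = (-0.9200,-1.8400)
o4: d²=37 ≤ ρ²=45; F_rep = 23·(-1,-6)/37² = (-0.0168,-0.1008)
F = F_att + ΣF_rep = (18.5632,1.0592)
p' = p + 1/8·F = (-5.6796,-7.8676)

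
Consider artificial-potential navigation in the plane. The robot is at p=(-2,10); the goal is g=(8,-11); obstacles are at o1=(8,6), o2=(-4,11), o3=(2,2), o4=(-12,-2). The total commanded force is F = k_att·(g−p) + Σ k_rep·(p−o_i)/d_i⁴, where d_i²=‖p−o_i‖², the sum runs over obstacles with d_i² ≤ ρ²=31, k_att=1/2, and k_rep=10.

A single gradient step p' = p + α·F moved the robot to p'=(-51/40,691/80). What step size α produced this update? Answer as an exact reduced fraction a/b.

F_att = 1/2·(g−p) = 1/2·(10,-21) = (5.0000,-10.5000)
o1: d²=116 > ρ²=31 → inactive
o2: d²=5 ≤ ρ²=31; F_rep = 10·(2,-1)/5² = (0.8000,-0.4000)
o3: d²=80 > ρ²=31 → inactive
o4: d²=244 > ρ²=31 → inactive
F = F_att + ΣF_rep = (5.8000,-10.9000)
Δp = p'−p = (0.7250,-1.3625); α = Δx/Fx = (29/40) / (29/5) = 1/8
check: Δy/Fy = (-109/80) / (-109/10) = 1/8 ✓

α = 1/8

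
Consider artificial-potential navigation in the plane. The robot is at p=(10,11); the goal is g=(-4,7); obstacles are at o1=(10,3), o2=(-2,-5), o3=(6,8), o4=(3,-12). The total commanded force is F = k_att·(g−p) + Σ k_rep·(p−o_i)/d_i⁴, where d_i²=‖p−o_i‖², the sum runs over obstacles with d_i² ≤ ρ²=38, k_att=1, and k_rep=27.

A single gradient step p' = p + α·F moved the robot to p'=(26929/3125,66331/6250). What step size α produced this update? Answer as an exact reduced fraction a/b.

α = 1/10

F_att = 1·(g−p) = 1·(-14,-4) = (-14.0000,-4.0000)
o1: d²=64 > ρ²=38 → inactive
o2: d²=400 > ρ²=38 → inactive
o3: d²=25 ≤ ρ²=38; F_rep = 27·(4,3)/25² = (0.1728,0.1296)
o4: d²=578 > ρ²=38 → inactive
F = F_att + ΣF_rep = (-13.8272,-3.8704)
Δp = p'−p = (-1.3827,-0.3870); α = Δx/Fx = (-4321/3125) / (-8642/625) = 1/10
check: Δy/Fy = (-2419/6250) / (-2419/625) = 1/10 ✓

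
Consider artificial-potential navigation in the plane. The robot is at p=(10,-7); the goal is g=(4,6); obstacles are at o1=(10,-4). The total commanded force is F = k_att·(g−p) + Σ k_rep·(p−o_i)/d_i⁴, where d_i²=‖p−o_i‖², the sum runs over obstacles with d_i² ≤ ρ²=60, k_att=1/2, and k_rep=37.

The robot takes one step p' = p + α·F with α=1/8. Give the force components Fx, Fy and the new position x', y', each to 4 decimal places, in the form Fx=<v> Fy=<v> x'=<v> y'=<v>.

F_att = 1/2·(g−p) = 1/2·(-6,13) = (-3.0000,6.5000)
o1: d²=9 ≤ ρ²=60; F_rep = 37·(0,-3)/9² = (0.0000,-1.3704)
F = F_att + ΣF_rep = (-3.0000,5.1296)
p' = p + 1/8·F = (9.6250,-6.3588)

Fx=-3.0000 Fy=5.1296 x'=9.6250 y'=-6.3588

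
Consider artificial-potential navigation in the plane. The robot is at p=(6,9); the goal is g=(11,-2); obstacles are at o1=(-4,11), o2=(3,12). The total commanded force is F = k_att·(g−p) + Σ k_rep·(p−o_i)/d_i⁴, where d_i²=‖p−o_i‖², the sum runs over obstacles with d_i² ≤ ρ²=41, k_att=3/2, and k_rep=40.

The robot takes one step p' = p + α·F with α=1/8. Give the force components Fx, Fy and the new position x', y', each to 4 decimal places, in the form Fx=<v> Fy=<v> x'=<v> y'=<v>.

F_att = 3/2·(g−p) = 3/2·(5,-11) = (7.5000,-16.5000)
o1: d²=104 > ρ²=41 → inactive
o2: d²=18 ≤ ρ²=41; F_rep = 40·(3,-3)/18² = (0.3704,-0.3704)
F = F_att + ΣF_rep = (7.8704,-16.8704)
p' = p + 1/8·F = (6.9838,6.8912)

Fx=7.8704 Fy=-16.8704 x'=6.9838 y'=6.8912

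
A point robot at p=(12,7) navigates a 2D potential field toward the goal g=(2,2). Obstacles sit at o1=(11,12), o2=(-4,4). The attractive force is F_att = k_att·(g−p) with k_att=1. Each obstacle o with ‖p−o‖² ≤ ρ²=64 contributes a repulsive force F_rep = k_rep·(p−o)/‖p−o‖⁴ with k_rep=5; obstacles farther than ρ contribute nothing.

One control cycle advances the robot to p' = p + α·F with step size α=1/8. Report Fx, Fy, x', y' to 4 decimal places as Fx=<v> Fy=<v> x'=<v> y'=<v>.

Fx=-9.9926 Fy=-5.0370 x'=10.7509 y'=6.3704

F_att = 1·(g−p) = 1·(-10,-5) = (-10.0000,-5.0000)
o1: d²=26 ≤ ρ²=64; F_rep = 5·(1,-5)/26² = (0.0074,-0.0370)
o2: d²=265 > ρ²=64 → inactive
F = F_att + ΣF_rep = (-9.9926,-5.0370)
p' = p + 1/8·F = (10.7509,6.3704)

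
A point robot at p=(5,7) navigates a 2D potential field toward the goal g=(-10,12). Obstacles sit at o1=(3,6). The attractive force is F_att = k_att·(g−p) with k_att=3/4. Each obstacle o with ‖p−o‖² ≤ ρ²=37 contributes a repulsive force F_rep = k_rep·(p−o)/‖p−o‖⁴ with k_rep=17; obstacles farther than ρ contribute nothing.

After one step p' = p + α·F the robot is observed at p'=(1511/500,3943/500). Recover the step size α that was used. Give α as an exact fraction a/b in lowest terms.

F_att = 3/4·(g−p) = 3/4·(-15,5) = (-11.2500,3.7500)
o1: d²=5 ≤ ρ²=37; F_rep = 17·(2,1)/5² = (1.3600,0.6800)
F = F_att + ΣF_rep = (-9.8900,4.4300)
Δp = p'−p = (-1.9780,0.8860); α = Δx/Fx = (-989/500) / (-989/100) = 1/5
check: Δy/Fy = (443/500) / (443/100) = 1/5 ✓

α = 1/5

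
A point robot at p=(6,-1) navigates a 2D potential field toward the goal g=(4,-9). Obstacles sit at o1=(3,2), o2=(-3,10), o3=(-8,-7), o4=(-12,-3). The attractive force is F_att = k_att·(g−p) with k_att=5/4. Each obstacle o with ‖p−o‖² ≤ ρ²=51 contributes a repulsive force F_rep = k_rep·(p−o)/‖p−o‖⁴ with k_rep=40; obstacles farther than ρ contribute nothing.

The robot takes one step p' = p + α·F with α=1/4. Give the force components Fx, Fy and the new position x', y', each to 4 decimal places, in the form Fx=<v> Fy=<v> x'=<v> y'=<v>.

Fx=-2.1296 Fy=-10.3704 x'=5.4676 y'=-3.5926

F_att = 5/4·(g−p) = 5/4·(-2,-8) = (-2.5000,-10.0000)
o1: d²=18 ≤ ρ²=51; F_rep = 40·(3,-3)/18² = (0.3704,-0.3704)
o2: d²=202 > ρ²=51 → inactive
o3: d²=232 > ρ²=51 → inactive
o4: d²=328 > ρ²=51 → inactive
F = F_att + ΣF_rep = (-2.1296,-10.3704)
p' = p + 1/4·F = (5.4676,-3.5926)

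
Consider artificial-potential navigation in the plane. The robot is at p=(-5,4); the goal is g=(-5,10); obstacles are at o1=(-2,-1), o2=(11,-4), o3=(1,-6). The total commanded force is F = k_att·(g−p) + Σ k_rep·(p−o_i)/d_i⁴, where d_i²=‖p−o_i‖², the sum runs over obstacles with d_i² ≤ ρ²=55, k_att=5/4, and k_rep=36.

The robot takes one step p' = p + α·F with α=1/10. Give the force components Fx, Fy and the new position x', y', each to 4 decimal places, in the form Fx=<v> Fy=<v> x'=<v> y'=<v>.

F_att = 5/4·(g−p) = 5/4·(0,6) = (0.0000,7.5000)
o1: d²=34 ≤ ρ²=55; F_rep = 36·(-3,5)/34² = (-0.0934,0.1557)
o2: d²=320 > ρ²=55 → inactive
o3: d²=136 > ρ²=55 → inactive
F = F_att + ΣF_rep = (-0.0934,7.6557)
p' = p + 1/10·F = (-5.0093,4.7656)

Fx=-0.0934 Fy=7.6557 x'=-5.0093 y'=4.7656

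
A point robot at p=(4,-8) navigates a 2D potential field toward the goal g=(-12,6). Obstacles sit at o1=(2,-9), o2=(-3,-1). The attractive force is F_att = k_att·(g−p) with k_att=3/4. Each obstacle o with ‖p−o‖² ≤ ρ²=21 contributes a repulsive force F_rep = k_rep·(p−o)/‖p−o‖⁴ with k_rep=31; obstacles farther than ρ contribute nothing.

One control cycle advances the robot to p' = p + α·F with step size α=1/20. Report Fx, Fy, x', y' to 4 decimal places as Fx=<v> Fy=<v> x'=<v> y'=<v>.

F_att = 3/4·(g−p) = 3/4·(-16,14) = (-12.0000,10.5000)
o1: d²=5 ≤ ρ²=21; F_rep = 31·(2,1)/5² = (2.4800,1.2400)
o2: d²=98 > ρ²=21 → inactive
F = F_att + ΣF_rep = (-9.5200,11.7400)
p' = p + 1/20·F = (3.5240,-7.4130)

Fx=-9.5200 Fy=11.7400 x'=3.5240 y'=-7.4130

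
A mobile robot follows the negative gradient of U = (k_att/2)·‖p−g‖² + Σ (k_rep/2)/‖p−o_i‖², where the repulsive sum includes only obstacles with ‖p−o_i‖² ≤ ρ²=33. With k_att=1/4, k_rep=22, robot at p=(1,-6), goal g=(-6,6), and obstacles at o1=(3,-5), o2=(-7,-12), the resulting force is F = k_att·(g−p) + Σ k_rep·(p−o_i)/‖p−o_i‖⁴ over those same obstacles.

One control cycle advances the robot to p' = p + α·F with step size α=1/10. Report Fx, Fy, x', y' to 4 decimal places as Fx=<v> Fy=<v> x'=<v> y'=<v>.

F_att = 1/4·(g−p) = 1/4·(-7,12) = (-1.7500,3.0000)
o1: d²=5 ≤ ρ²=33; F_rep = 22·(-2,-1)/5² = (-1.7600,-0.8800)
o2: d²=100 > ρ²=33 → inactive
F = F_att + ΣF_rep = (-3.5100,2.1200)
p' = p + 1/10·F = (0.6490,-5.7880)

Fx=-3.5100 Fy=2.1200 x'=0.6490 y'=-5.7880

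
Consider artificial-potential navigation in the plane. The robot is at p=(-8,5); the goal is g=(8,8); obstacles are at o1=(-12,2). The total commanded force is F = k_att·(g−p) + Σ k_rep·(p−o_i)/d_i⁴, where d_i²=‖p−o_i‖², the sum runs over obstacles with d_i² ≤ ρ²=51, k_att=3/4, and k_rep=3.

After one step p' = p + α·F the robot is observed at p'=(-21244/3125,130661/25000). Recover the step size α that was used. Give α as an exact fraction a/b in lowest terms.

F_att = 3/4·(g−p) = 3/4·(16,3) = (12.0000,2.2500)
o1: d²=25 ≤ ρ²=51; F_rep = 3·(4,3)/25² = (0.0192,0.0144)
F = F_att + ΣF_rep = (12.0192,2.2644)
Δp = p'−p = (1.2019,0.2264); α = Δx/Fx = (3756/3125) / (7512/625) = 1/10
check: Δy/Fy = (5661/25000) / (5661/2500) = 1/10 ✓

α = 1/10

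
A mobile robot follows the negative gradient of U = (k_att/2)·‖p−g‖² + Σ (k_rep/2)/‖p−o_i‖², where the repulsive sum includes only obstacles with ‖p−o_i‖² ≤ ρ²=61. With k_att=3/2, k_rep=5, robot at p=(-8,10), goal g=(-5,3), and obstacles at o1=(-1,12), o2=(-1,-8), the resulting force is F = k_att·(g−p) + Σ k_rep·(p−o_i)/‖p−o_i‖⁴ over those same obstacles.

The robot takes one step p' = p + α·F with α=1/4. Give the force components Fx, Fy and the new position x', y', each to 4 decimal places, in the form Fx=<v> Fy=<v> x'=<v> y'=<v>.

Fx=4.4875 Fy=-10.5036 x'=-6.8781 y'=7.3741

F_att = 3/2·(g−p) = 3/2·(3,-7) = (4.5000,-10.5000)
o1: d²=53 ≤ ρ²=61; F_rep = 5·(-7,-2)/53² = (-0.0125,-0.0036)
o2: d²=373 > ρ²=61 → inactive
F = F_att + ΣF_rep = (4.4875,-10.5036)
p' = p + 1/4·F = (-6.8781,7.3741)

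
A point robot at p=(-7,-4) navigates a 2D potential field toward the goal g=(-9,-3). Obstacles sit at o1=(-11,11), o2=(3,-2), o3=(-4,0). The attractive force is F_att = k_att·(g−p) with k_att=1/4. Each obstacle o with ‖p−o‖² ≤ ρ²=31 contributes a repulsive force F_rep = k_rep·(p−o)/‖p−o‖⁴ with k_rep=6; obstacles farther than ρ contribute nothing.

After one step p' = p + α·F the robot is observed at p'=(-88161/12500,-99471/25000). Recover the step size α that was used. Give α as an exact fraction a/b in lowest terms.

α = 1/10

F_att = 1/4·(g−p) = 1/4·(-2,1) = (-0.5000,0.2500)
o1: d²=241 > ρ²=31 → inactive
o2: d²=104 > ρ²=31 → inactive
o3: d²=25 ≤ ρ²=31; F_rep = 6·(-3,-4)/25² = (-0.0288,-0.0384)
F = F_att + ΣF_rep = (-0.5288,0.2116)
Δp = p'−p = (-0.0529,0.0212); α = Δx/Fx = (-661/12500) / (-661/1250) = 1/10
check: Δy/Fy = (529/25000) / (529/2500) = 1/10 ✓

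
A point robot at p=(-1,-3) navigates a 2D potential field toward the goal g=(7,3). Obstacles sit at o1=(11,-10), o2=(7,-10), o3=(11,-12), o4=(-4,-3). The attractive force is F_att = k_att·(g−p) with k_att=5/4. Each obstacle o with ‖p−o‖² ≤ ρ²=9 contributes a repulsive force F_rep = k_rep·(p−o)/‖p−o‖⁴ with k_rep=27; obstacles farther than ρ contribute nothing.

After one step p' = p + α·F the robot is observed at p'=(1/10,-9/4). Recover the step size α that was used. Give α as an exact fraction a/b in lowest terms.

F_att = 5/4·(g−p) = 5/4·(8,6) = (10.0000,7.5000)
o1: d²=193 > ρ²=9 → inactive
o2: d²=113 > ρ²=9 → inactive
o3: d²=225 > ρ²=9 → inactive
o4: d²=9 ≤ ρ²=9; F_rep = 27·(3,0)/9² = (1.0000,0.0000)
F = F_att + ΣF_rep = (11.0000,7.5000)
Δp = p'−p = (1.1000,0.7500); α = Δx/Fx = (11/10) / (11) = 1/10
check: Δy/Fy = (3/4) / (15/2) = 1/10 ✓

α = 1/10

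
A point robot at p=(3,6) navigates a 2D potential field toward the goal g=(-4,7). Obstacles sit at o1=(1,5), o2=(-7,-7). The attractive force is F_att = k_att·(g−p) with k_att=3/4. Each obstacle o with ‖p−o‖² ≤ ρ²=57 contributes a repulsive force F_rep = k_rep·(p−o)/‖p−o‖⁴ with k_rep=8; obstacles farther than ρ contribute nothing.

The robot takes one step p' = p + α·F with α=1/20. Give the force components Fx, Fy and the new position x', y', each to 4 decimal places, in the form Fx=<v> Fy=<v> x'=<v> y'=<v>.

F_att = 3/4·(g−p) = 3/4·(-7,1) = (-5.2500,0.7500)
o1: d²=5 ≤ ρ²=57; F_rep = 8·(2,1)/5² = (0.6400,0.3200)
o2: d²=269 > ρ²=57 → inactive
F = F_att + ΣF_rep = (-4.6100,1.0700)
p' = p + 1/20·F = (2.7695,6.0535)

Fx=-4.6100 Fy=1.0700 x'=2.7695 y'=6.0535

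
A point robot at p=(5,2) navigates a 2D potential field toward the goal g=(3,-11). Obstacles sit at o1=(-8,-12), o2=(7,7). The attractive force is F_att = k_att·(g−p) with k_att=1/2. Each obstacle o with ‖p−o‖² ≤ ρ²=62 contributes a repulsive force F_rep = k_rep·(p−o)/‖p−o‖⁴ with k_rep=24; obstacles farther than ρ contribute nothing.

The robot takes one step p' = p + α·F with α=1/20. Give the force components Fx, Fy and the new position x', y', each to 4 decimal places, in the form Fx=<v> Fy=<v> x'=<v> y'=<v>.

Fx=-1.0571 Fy=-6.6427 x'=4.9471 y'=1.6679

F_att = 1/2·(g−p) = 1/2·(-2,-13) = (-1.0000,-6.5000)
o1: d²=365 > ρ²=62 → inactive
o2: d²=29 ≤ ρ²=62; F_rep = 24·(-2,-5)/29² = (-0.0571,-0.1427)
F = F_att + ΣF_rep = (-1.0571,-6.6427)
p' = p + 1/20·F = (4.9471,1.6679)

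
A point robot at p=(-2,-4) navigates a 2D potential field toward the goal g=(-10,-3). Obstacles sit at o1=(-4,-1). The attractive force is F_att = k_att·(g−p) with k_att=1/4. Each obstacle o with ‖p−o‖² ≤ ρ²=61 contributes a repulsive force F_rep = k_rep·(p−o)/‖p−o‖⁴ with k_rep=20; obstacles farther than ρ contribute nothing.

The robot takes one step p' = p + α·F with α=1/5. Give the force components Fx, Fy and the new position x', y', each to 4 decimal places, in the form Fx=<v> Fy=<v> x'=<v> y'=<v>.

F_att = 1/4·(g−p) = 1/4·(-8,1) = (-2.0000,0.2500)
o1: d²=13 ≤ ρ²=61; F_rep = 20·(2,-3)/13² = (0.2367,-0.3550)
F = F_att + ΣF_rep = (-1.7633,-0.1050)
p' = p + 1/5·F = (-2.3527,-4.0210)

Fx=-1.7633 Fy=-0.1050 x'=-2.3527 y'=-4.0210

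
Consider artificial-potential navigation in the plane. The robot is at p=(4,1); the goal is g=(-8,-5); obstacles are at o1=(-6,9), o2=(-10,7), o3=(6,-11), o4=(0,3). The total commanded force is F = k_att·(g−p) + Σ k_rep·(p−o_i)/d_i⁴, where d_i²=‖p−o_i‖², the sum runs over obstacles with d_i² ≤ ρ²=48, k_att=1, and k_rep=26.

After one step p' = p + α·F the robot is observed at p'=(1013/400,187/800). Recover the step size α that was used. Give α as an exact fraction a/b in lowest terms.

α = 1/8

F_att = 1·(g−p) = 1·(-12,-6) = (-12.0000,-6.0000)
o1: d²=164 > ρ²=48 → inactive
o2: d²=232 > ρ²=48 → inactive
o3: d²=148 > ρ²=48 → inactive
o4: d²=20 ≤ ρ²=48; F_rep = 26·(4,-2)/20² = (0.2600,-0.1300)
F = F_att + ΣF_rep = (-11.7400,-6.1300)
Δp = p'−p = (-1.4675,-0.7662); α = Δx/Fx = (-587/400) / (-587/50) = 1/8
check: Δy/Fy = (-613/800) / (-613/100) = 1/8 ✓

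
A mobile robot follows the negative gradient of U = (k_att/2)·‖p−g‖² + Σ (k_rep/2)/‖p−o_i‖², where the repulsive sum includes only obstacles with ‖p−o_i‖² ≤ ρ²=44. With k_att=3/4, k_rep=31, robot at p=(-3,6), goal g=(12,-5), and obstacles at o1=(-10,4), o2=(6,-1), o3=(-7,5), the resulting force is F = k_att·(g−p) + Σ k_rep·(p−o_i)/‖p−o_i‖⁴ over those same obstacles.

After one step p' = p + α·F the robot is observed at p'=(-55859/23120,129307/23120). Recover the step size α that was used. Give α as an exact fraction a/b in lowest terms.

α = 1/20

F_att = 3/4·(g−p) = 3/4·(15,-11) = (11.2500,-8.2500)
o1: d²=53 > ρ²=44 → inactive
o2: d²=130 > ρ²=44 → inactive
o3: d²=17 ≤ ρ²=44; F_rep = 31·(4,1)/17² = (0.4291,0.1073)
F = F_att + ΣF_rep = (11.6791,-8.1427)
Δp = p'−p = (0.5840,-0.4071); α = Δx/Fx = (13501/23120) / (13501/1156) = 1/20
check: Δy/Fy = (-9413/23120) / (-9413/1156) = 1/20 ✓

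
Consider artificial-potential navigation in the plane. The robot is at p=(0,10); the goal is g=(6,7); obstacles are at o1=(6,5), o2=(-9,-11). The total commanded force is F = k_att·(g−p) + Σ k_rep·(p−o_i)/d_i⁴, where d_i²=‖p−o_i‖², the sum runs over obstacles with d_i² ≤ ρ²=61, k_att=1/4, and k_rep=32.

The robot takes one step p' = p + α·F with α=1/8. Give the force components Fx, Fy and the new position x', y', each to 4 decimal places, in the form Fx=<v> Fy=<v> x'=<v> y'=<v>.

F_att = 1/4·(g−p) = 1/4·(6,-3) = (1.5000,-0.7500)
o1: d²=61 ≤ ρ²=61; F_rep = 32·(-6,5)/61² = (-0.0516,0.0430)
o2: d²=522 > ρ²=61 → inactive
F = F_att + ΣF_rep = (1.4484,-0.7070)
p' = p + 1/8·F = (0.1811,9.9116)

Fx=1.4484 Fy=-0.7070 x'=0.1811 y'=9.9116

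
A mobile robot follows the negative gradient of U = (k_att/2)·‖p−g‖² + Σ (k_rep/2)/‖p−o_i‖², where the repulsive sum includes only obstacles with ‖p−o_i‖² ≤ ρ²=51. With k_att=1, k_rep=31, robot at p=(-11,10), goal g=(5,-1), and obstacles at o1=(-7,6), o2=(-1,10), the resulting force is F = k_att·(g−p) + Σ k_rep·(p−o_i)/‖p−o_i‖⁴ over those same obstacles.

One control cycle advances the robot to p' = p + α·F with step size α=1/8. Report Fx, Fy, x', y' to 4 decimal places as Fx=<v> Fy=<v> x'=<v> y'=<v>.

F_att = 1·(g−p) = 1·(16,-11) = (16.0000,-11.0000)
o1: d²=32 ≤ ρ²=51; F_rep = 31·(-4,4)/32² = (-0.1211,0.1211)
o2: d²=100 > ρ²=51 → inactive
F = F_att + ΣF_rep = (15.8789,-10.8789)
p' = p + 1/8·F = (-9.0151,8.6401)

Fx=15.8789 Fy=-10.8789 x'=-9.0151 y'=8.6401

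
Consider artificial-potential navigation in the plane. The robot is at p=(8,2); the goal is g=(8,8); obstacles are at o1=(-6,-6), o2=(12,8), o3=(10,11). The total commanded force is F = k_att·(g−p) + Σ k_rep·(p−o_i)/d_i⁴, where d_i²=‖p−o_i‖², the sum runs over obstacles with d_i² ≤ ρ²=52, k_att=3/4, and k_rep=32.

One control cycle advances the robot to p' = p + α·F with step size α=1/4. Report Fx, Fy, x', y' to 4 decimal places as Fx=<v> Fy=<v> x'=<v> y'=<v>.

F_att = 3/4·(g−p) = 3/4·(0,6) = (0.0000,4.5000)
o1: d²=260 > ρ²=52 → inactive
o2: d²=52 ≤ ρ²=52; F_rep = 32·(-4,-6)/52² = (-0.0473,-0.0710)
o3: d²=85 > ρ²=52 → inactive
F = F_att + ΣF_rep = (-0.0473,4.4290)
p' = p + 1/4·F = (7.9882,3.1072)

Fx=-0.0473 Fy=4.4290 x'=7.9882 y'=3.1072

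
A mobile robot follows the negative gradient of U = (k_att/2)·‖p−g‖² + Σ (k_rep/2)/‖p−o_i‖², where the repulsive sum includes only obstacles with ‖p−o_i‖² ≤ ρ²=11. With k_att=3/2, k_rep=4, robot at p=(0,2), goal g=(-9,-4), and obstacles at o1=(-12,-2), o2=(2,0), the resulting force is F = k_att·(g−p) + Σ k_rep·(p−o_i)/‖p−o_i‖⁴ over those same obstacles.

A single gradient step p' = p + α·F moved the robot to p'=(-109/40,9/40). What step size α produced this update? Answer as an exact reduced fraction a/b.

α = 1/5

F_att = 3/2·(g−p) = 3/2·(-9,-6) = (-13.5000,-9.0000)
o1: d²=160 > ρ²=11 → inactive
o2: d²=8 ≤ ρ²=11; F_rep = 4·(-2,2)/8² = (-0.1250,0.1250)
F = F_att + ΣF_rep = (-13.6250,-8.8750)
Δp = p'−p = (-2.7250,-1.7750); α = Δx/Fx = (-109/40) / (-109/8) = 1/5
check: Δy/Fy = (-71/40) / (-71/8) = 1/5 ✓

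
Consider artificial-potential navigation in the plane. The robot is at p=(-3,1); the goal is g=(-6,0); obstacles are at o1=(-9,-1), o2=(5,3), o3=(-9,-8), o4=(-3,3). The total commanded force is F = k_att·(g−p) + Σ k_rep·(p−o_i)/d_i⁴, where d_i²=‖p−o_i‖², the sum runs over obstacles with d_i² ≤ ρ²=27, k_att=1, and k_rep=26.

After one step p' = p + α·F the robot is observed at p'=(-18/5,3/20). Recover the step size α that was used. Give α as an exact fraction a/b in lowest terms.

α = 1/5

F_att = 1·(g−p) = 1·(-3,-1) = (-3.0000,-1.0000)
o1: d²=40 > ρ²=27 → inactive
o2: d²=68 > ρ²=27 → inactive
o3: d²=117 > ρ²=27 → inactive
o4: d²=4 ≤ ρ²=27; F_rep = 26·(0,-2)/4² = (0.0000,-3.2500)
F = F_att + ΣF_rep = (-3.0000,-4.2500)
Δp = p'−p = (-0.6000,-0.8500); α = Δx/Fx = (-3/5) / (-3) = 1/5
check: Δy/Fy = (-17/20) / (-17/4) = 1/5 ✓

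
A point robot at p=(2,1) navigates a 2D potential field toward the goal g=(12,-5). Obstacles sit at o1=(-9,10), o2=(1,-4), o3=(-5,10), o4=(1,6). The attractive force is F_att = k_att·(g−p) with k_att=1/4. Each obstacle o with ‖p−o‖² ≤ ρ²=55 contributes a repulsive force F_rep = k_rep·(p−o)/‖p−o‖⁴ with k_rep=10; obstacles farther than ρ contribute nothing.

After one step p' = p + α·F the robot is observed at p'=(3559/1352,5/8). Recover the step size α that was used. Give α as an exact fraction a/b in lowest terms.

α = 1/4

F_att = 1/4·(g−p) = 1/4·(10,-6) = (2.5000,-1.5000)
o1: d²=202 > ρ²=55 → inactive
o2: d²=26 ≤ ρ²=55; F_rep = 10·(1,5)/26² = (0.0148,0.0740)
o3: d²=130 > ρ²=55 → inactive
o4: d²=26 ≤ ρ²=55; F_rep = 10·(1,-5)/26² = (0.0148,-0.0740)
F = F_att + ΣF_rep = (2.5296,-1.5000)
Δp = p'−p = (0.6324,-0.3750); α = Δx/Fx = (855/1352) / (855/338) = 1/4
check: Δy/Fy = (-3/8) / (-3/2) = 1/4 ✓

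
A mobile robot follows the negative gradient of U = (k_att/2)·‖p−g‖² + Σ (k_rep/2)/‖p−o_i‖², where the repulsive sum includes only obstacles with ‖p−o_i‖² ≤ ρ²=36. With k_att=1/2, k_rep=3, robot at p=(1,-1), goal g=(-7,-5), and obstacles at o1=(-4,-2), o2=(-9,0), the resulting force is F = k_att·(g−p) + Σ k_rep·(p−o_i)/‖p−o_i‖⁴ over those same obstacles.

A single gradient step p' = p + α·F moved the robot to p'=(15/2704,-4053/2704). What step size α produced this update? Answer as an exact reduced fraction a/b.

F_att = 1/2·(g−p) = 1/2·(-8,-4) = (-4.0000,-2.0000)
o1: d²=26 ≤ ρ²=36; F_rep = 3·(5,1)/26² = (0.0222,0.0044)
o2: d²=101 > ρ²=36 → inactive
F = F_att + ΣF_rep = (-3.9778,-1.9956)
Δp = p'−p = (-0.9945,-0.4989); α = Δx/Fx = (-2689/2704) / (-2689/676) = 1/4
check: Δy/Fy = (-1349/2704) / (-1349/676) = 1/4 ✓

α = 1/4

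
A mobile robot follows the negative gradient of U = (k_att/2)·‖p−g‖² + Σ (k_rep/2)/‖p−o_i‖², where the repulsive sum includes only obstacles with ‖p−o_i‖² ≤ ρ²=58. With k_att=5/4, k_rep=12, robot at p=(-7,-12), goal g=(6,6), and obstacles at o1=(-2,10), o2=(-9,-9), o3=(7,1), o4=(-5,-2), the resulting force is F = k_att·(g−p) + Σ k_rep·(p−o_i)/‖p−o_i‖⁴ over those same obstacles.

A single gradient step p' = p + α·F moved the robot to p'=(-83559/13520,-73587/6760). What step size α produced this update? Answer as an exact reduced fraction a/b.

F_att = 5/4·(g−p) = 5/4·(13,18) = (16.2500,22.5000)
o1: d²=509 > ρ²=58 → inactive
o2: d²=13 ≤ ρ²=58; F_rep = 12·(2,-3)/13² = (0.1420,-0.2130)
o3: d²=365 > ρ²=58 → inactive
o4: d²=104 > ρ²=58 → inactive
F = F_att + ΣF_rep = (16.3920,22.2870)
Δp = p'−p = (0.8196,1.1143); α = Δx/Fx = (11081/13520) / (11081/676) = 1/20
check: Δy/Fy = (7533/6760) / (7533/338) = 1/20 ✓

α = 1/20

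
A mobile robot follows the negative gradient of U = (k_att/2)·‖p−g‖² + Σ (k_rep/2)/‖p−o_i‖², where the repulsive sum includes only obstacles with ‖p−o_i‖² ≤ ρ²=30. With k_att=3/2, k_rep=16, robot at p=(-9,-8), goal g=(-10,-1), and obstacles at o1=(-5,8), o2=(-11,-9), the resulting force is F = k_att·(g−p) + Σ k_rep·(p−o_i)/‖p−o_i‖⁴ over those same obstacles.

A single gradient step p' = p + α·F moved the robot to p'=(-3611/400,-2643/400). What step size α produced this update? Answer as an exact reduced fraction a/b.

F_att = 3/2·(g−p) = 3/2·(-1,7) = (-1.5000,10.5000)
o1: d²=272 > ρ²=30 → inactive
o2: d²=5 ≤ ρ²=30; F_rep = 16·(2,1)/5² = (1.2800,0.6400)
F = F_att + ΣF_rep = (-0.2200,11.1400)
Δp = p'−p = (-0.0275,1.3925); α = Δx/Fx = (-11/400) / (-11/50) = 1/8
check: Δy/Fy = (557/400) / (557/50) = 1/8 ✓

α = 1/8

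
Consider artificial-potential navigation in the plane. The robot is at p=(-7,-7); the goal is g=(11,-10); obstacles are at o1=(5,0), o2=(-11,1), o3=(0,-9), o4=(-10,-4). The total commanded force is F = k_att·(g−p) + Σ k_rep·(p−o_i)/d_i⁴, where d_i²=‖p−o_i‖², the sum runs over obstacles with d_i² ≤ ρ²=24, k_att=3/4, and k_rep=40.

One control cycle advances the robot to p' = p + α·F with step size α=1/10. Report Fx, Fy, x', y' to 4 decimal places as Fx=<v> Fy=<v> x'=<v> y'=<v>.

F_att = 3/4·(g−p) = 3/4·(18,-3) = (13.5000,-2.2500)
o1: d²=193 > ρ²=24 → inactive
o2: d²=80 > ρ²=24 → inactive
o3: d²=53 > ρ²=24 → inactive
o4: d²=18 ≤ ρ²=24; F_rep = 40·(3,-3)/18² = (0.3704,-0.3704)
F = F_att + ΣF_rep = (13.8704,-2.6204)
p' = p + 1/10·F = (-5.6130,-7.2620)

Fx=13.8704 Fy=-2.6204 x'=-5.6130 y'=-7.2620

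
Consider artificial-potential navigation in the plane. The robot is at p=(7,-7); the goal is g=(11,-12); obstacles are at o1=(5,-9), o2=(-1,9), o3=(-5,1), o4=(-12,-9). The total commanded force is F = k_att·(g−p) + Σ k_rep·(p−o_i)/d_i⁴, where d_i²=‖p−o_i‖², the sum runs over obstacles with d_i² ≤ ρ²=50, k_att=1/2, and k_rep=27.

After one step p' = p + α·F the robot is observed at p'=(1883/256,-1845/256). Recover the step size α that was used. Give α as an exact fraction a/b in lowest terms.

α = 1/8

F_att = 1/2·(g−p) = 1/2·(4,-5) = (2.0000,-2.5000)
o1: d²=8 ≤ ρ²=50; F_rep = 27·(2,2)/8² = (0.8438,0.8438)
o2: d²=320 > ρ²=50 → inactive
o3: d²=208 > ρ²=50 → inactive
o4: d²=365 > ρ²=50 → inactive
F = F_att + ΣF_rep = (2.8438,-1.6562)
Δp = p'−p = (0.3555,-0.2070); α = Δx/Fx = (91/256) / (91/32) = 1/8
check: Δy/Fy = (-53/256) / (-53/32) = 1/8 ✓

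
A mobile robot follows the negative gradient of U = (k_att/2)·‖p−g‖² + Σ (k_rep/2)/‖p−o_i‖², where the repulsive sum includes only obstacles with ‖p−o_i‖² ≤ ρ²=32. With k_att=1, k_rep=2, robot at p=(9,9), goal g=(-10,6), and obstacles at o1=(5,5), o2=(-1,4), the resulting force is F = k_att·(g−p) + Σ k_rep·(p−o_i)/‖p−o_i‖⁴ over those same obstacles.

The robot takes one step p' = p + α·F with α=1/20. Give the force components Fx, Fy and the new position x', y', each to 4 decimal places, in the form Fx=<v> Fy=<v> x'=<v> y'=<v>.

F_att = 1·(g−p) = 1·(-19,-3) = (-19.0000,-3.0000)
o1: d²=32 ≤ ρ²=32; F_rep = 2·(4,4)/32² = (0.0078,0.0078)
o2: d²=125 > ρ²=32 → inactive
F = F_att + ΣF_rep = (-18.9922,-2.9922)
p' = p + 1/20·F = (8.0504,8.8504)

Fx=-18.9922 Fy=-2.9922 x'=8.0504 y'=8.8504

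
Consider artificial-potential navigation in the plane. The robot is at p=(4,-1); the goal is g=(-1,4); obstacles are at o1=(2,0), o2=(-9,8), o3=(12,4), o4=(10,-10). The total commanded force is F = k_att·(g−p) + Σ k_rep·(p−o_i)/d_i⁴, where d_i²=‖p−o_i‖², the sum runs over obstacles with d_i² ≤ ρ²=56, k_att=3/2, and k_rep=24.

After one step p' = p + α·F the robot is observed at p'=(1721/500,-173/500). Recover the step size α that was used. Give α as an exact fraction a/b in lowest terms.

F_att = 3/2·(g−p) = 3/2·(-5,5) = (-7.5000,7.5000)
o1: d²=5 ≤ ρ²=56; F_rep = 24·(2,-1)/5² = (1.9200,-0.9600)
o2: d²=250 > ρ²=56 → inactive
o3: d²=89 > ρ²=56 → inactive
o4: d²=117 > ρ²=56 → inactive
F = F_att + ΣF_rep = (-5.5800,6.5400)
Δp = p'−p = (-0.5580,0.6540); α = Δx/Fx = (-279/500) / (-279/50) = 1/10
check: Δy/Fy = (327/500) / (327/50) = 1/10 ✓

α = 1/10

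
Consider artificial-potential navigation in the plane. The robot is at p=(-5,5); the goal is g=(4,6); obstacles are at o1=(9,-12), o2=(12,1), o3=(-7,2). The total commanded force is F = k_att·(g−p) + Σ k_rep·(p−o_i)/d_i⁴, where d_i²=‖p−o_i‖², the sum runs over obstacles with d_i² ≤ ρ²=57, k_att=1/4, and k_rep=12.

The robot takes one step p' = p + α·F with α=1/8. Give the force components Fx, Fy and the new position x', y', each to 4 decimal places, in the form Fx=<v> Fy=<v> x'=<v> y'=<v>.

Fx=2.3920 Fy=0.4630 x'=-4.7010 y'=5.0579

F_att = 1/4·(g−p) = 1/4·(9,1) = (2.2500,0.2500)
o1: d²=485 > ρ²=57 → inactive
o2: d²=305 > ρ²=57 → inactive
o3: d²=13 ≤ ρ²=57; F_rep = 12·(2,3)/13² = (0.1420,0.2130)
F = F_att + ΣF_rep = (2.3920,0.4630)
p' = p + 1/8·F = (-4.7010,5.0579)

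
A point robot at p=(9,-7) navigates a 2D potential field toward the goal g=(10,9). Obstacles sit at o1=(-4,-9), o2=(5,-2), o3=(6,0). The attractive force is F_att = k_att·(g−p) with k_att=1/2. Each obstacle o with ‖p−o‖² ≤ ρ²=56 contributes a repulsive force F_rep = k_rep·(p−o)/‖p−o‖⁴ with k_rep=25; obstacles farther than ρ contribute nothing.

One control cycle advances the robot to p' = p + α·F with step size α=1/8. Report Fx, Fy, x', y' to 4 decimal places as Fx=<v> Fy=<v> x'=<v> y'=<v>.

Fx=0.5595 Fy=7.9256 x'=9.0699 y'=-6.0093

F_att = 1/2·(g−p) = 1/2·(1,16) = (0.5000,8.0000)
o1: d²=173 > ρ²=56 → inactive
o2: d²=41 ≤ ρ²=56; F_rep = 25·(4,-5)/41² = (0.0595,-0.0744)
o3: d²=58 > ρ²=56 → inactive
F = F_att + ΣF_rep = (0.5595,7.9256)
p' = p + 1/8·F = (9.0699,-6.0093)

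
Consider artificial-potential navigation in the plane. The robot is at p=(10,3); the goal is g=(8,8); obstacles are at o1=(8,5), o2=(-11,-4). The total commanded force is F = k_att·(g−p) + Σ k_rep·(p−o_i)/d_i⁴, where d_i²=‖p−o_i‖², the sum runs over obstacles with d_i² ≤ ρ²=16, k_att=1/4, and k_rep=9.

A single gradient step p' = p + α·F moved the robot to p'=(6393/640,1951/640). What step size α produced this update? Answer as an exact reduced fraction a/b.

F_att = 1/4·(g−p) = 1/4·(-2,5) = (-0.5000,1.2500)
o1: d²=8 ≤ ρ²=16; F_rep = 9·(2,-2)/8² = (0.2812,-0.2812)
o2: d²=490 > ρ²=16 → inactive
F = F_att + ΣF_rep = (-0.2188,0.9688)
Δp = p'−p = (-0.0109,0.0484); α = Δx/Fx = (-7/640) / (-7/32) = 1/20
check: Δy/Fy = (31/640) / (31/32) = 1/20 ✓

α = 1/20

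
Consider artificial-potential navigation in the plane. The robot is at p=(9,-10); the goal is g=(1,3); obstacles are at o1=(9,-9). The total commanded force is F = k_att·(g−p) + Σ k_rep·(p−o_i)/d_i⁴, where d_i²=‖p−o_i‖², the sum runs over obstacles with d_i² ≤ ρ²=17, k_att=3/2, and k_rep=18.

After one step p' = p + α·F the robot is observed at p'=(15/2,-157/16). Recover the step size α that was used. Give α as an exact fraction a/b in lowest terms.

F_att = 3/2·(g−p) = 3/2·(-8,13) = (-12.0000,19.5000)
o1: d²=1 ≤ ρ²=17; F_rep = 18·(0,-1)/1² = (0.0000,-18.0000)
F = F_att + ΣF_rep = (-12.0000,1.5000)
Δp = p'−p = (-1.5000,0.1875); α = Δx/Fx = (-3/2) / (-12) = 1/8
check: Δy/Fy = (3/16) / (3/2) = 1/8 ✓

α = 1/8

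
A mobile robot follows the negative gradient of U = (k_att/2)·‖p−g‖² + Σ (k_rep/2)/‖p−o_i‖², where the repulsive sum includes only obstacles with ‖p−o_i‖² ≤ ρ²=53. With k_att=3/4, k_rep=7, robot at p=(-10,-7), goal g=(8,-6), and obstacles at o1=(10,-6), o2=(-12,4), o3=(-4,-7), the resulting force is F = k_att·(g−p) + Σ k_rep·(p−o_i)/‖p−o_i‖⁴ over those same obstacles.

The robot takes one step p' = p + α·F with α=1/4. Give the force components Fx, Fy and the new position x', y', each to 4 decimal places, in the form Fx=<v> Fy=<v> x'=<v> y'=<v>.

F_att = 3/4·(g−p) = 3/4·(18,1) = (13.5000,0.7500)
o1: d²=401 > ρ²=53 → inactive
o2: d²=125 > ρ²=53 → inactive
o3: d²=36 ≤ ρ²=53; F_rep = 7·(-6,0)/36² = (-0.0324,0.0000)
F = F_att + ΣF_rep = (13.4676,0.7500)
p' = p + 1/4·F = (-6.6331,-6.8125)

Fx=13.4676 Fy=0.7500 x'=-6.6331 y'=-6.8125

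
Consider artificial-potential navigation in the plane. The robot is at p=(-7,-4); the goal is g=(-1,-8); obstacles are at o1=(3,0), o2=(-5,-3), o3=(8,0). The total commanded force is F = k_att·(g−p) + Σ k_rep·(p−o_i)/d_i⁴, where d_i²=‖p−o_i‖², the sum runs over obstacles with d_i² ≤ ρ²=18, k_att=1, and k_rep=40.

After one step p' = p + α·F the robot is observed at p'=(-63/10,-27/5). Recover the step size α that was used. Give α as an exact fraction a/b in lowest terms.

F_att = 1·(g−p) = 1·(6,-4) = (6.0000,-4.0000)
o1: d²=116 > ρ²=18 → inactive
o2: d²=5 ≤ ρ²=18; F_rep = 40·(-2,-1)/5² = (-3.2000,-1.6000)
o3: d²=241 > ρ²=18 → inactive
F = F_att + ΣF_rep = (2.8000,-5.6000)
Δp = p'−p = (0.7000,-1.4000); α = Δx/Fx = (7/10) / (14/5) = 1/4
check: Δy/Fy = (-7/5) / (-28/5) = 1/4 ✓

α = 1/4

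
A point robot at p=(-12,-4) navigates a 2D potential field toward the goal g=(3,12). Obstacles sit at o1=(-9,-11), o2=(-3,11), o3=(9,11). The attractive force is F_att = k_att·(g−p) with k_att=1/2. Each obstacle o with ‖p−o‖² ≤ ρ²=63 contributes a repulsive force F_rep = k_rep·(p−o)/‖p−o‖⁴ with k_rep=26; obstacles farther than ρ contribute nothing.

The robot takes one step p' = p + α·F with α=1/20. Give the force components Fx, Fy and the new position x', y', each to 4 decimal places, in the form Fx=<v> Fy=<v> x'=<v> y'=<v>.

Fx=7.4768 Fy=8.0541 x'=-11.6262 y'=-3.5973

F_att = 1/2·(g−p) = 1/2·(15,16) = (7.5000,8.0000)
o1: d²=58 ≤ ρ²=63; F_rep = 26·(-3,7)/58² = (-0.0232,0.0541)
o2: d²=306 > ρ²=63 → inactive
o3: d²=666 > ρ²=63 → inactive
F = F_att + ΣF_rep = (7.4768,8.0541)
p' = p + 1/20·F = (-11.6262,-3.5973)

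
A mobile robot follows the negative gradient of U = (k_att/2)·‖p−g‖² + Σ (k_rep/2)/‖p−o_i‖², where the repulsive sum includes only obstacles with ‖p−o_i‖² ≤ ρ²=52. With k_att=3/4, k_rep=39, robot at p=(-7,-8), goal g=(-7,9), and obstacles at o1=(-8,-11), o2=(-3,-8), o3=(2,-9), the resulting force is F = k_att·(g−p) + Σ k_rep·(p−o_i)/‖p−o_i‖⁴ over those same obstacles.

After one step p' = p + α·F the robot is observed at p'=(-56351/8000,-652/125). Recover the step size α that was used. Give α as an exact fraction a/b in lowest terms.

α = 1/5

F_att = 3/4·(g−p) = 3/4·(0,17) = (0.0000,12.7500)
o1: d²=10 ≤ ρ²=52; F_rep = 39·(1,3)/10² = (0.3900,1.1700)
o2: d²=16 ≤ ρ²=52; F_rep = 39·(-4,0)/16² = (-0.6094,0.0000)
o3: d²=82 > ρ²=52 → inactive
F = F_att + ΣF_rep = (-0.2194,13.9200)
Δp = p'−p = (-0.0439,2.7840); α = Δx/Fx = (-351/8000) / (-351/1600) = 1/5
check: Δy/Fy = (348/125) / (348/25) = 1/5 ✓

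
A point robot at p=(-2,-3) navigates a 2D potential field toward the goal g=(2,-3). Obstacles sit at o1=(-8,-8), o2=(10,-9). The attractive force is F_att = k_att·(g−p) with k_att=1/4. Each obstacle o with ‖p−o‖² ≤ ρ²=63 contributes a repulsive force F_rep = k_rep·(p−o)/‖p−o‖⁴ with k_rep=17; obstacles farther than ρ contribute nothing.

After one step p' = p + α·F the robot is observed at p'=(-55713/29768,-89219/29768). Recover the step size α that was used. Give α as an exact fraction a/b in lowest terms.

F_att = 1/4·(g−p) = 1/4·(4,0) = (1.0000,0.0000)
o1: d²=61 ≤ ρ²=63; F_rep = 17·(6,5)/61² = (0.0274,0.0228)
o2: d²=180 > ρ²=63 → inactive
F = F_att + ΣF_rep = (1.0274,0.0228)
Δp = p'−p = (0.1284,0.0029); α = Δx/Fx = (3823/29768) / (3823/3721) = 1/8
check: Δy/Fy = (85/29768) / (85/3721) = 1/8 ✓

α = 1/8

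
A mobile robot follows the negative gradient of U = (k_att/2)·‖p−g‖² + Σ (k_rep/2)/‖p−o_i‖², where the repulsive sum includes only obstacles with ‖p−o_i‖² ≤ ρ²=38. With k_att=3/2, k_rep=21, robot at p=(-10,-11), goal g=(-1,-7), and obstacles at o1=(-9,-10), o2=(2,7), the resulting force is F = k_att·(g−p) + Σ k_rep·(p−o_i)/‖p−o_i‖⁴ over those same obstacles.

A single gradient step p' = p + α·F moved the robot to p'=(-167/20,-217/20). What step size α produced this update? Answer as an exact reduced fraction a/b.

F_att = 3/2·(g−p) = 3/2·(9,4) = (13.5000,6.0000)
o1: d²=2 ≤ ρ²=38; F_rep = 21·(-1,-1)/2² = (-5.2500,-5.2500)
o2: d²=468 > ρ²=38 → inactive
F = F_att + ΣF_rep = (8.2500,0.7500)
Δp = p'−p = (1.6500,0.1500); α = Δx/Fx = (33/20) / (33/4) = 1/5
check: Δy/Fy = (3/20) / (3/4) = 1/5 ✓

α = 1/5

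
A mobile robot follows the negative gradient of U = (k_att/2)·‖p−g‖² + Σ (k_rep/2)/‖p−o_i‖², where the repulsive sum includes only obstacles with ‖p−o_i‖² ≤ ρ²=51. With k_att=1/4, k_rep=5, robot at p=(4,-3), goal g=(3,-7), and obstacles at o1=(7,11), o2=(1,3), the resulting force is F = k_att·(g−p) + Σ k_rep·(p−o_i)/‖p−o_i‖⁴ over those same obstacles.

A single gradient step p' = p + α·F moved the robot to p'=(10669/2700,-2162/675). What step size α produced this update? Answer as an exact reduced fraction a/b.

F_att = 1/4·(g−p) = 1/4·(-1,-4) = (-0.2500,-1.0000)
o1: d²=205 > ρ²=51 → inactive
o2: d²=45 ≤ ρ²=51; F_rep = 5·(3,-6)/45² = (0.0074,-0.0148)
F = F_att + ΣF_rep = (-0.2426,-1.0148)
Δp = p'−p = (-0.0485,-0.2030); α = Δx/Fx = (-131/2700) / (-131/540) = 1/5
check: Δy/Fy = (-137/675) / (-137/135) = 1/5 ✓

α = 1/5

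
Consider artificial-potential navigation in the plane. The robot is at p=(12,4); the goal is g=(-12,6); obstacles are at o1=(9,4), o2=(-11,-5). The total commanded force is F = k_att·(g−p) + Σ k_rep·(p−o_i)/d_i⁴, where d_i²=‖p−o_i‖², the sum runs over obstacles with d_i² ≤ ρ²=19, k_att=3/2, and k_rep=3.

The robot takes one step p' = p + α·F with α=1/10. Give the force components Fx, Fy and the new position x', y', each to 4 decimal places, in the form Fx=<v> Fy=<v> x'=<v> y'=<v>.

Fx=-35.8889 Fy=3.0000 x'=8.4111 y'=4.3000

F_att = 3/2·(g−p) = 3/2·(-24,2) = (-36.0000,3.0000)
o1: d²=9 ≤ ρ²=19; F_rep = 3·(3,0)/9² = (0.1111,0.0000)
o2: d²=610 > ρ²=19 → inactive
F = F_att + ΣF_rep = (-35.8889,3.0000)
p' = p + 1/10·F = (8.4111,4.3000)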